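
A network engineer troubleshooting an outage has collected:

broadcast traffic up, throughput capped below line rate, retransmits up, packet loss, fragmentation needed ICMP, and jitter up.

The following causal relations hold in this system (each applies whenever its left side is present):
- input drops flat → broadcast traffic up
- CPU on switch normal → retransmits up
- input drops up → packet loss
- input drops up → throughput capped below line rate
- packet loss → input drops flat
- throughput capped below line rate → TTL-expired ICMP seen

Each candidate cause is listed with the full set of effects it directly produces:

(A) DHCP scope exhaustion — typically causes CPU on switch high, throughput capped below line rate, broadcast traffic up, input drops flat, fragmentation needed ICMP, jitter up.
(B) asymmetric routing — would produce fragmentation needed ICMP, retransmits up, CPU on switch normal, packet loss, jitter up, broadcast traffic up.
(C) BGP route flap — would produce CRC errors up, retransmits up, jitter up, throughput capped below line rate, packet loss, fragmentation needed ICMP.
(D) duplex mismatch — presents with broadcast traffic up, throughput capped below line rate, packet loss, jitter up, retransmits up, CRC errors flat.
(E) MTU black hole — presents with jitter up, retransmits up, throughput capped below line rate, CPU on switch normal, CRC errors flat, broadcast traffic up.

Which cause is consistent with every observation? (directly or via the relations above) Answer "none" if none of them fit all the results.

Per-candidate check:
(A) DHCP scope exhaustion — does not account for retransmits up, packet loss
(B) asymmetric routing — broadcast traffic up match; throughput capped below line rate miss; retransmits up match; packet loss match; fragmentation needed ICMP match; jitter up match
(C) BGP route flap — broadcast traffic up match (through packet loss → input drops flat → broadcast traffic up); throughput capped below line rate match; retransmits up match; packet loss match; fragmentation needed ICMP match; jitter up match
(D) duplex mismatch — broadcast traffic up match; throughput capped below line rate match; retransmits up match; packet loss match; fragmentation needed ICMP miss; jitter up match
(E) MTU black hole — broadcast traffic up match; throughput capped below line rate match; retransmits up match; packet loss miss; fragmentation needed ICMP miss; jitter up match
(C) alone accounts for all the evidence.

C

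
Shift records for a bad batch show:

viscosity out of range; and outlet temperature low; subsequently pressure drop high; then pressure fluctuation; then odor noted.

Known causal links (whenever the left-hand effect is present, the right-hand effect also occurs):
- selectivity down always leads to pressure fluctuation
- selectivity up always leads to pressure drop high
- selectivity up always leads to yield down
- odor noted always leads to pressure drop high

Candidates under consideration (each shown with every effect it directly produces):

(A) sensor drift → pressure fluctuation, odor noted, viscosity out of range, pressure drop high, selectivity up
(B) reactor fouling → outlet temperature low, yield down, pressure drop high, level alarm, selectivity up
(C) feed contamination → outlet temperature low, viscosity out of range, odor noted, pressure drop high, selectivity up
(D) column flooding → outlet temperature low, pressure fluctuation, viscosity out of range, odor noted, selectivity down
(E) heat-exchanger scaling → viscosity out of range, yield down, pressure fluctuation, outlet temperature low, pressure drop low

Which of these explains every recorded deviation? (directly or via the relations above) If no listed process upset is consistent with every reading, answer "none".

Per-candidate check:
(A) sensor drift — viscosity out of range yes; outlet temperature low NO; pressure drop high yes; pressure fluctuation yes; odor noted yes
(B) reactor fouling — viscosity out of range NO; outlet temperature low yes; pressure drop high yes; pressure fluctuation NO; odor noted NO
(C) feed contamination — does not account for pressure fluctuation
(D) column flooding — viscosity out of range yes; outlet temperature low yes; pressure drop high yes (through odor noted → pressure drop high); pressure fluctuation yes; odor noted yes
(E) heat-exchanger scaling — viscosity out of range yes; outlet temperature low yes; pressure drop high NO; pressure fluctuation yes; odor noted NO
(D) alone accounts for all the evidence.

D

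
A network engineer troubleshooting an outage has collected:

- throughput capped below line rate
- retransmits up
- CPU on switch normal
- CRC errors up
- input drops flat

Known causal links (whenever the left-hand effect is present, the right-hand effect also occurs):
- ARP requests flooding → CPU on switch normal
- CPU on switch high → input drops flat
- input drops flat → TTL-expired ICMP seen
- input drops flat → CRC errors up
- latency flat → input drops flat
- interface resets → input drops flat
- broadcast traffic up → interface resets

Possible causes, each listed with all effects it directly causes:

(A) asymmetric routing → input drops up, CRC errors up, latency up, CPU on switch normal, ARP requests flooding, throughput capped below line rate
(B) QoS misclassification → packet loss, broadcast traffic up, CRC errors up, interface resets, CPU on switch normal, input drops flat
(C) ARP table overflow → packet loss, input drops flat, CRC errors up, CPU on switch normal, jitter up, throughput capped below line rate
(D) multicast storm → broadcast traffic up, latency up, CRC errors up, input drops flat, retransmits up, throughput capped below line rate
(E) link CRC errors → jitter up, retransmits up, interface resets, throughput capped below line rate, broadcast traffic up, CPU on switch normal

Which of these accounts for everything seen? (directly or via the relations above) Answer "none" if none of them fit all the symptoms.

Per-candidate check:
(A) asymmetric routing — fails on retransmits up, input drops flat (predicts input drops up, not input drops flat)
(B) QoS misclassification — does not account for throughput capped below line rate, retransmits up
(C) ARP table overflow — does not account for retransmits up
(D) multicast storm — does not account for CPU on switch normal
(E) link CRC errors — throughput capped below line rate yes; retransmits up yes; CPU on switch normal yes; CRC errors up yes (through interface resets → input drops flat → CRC errors up); input drops flat yes (through interface resets → input drops flat)
Only (E) is consistent with every observation.

E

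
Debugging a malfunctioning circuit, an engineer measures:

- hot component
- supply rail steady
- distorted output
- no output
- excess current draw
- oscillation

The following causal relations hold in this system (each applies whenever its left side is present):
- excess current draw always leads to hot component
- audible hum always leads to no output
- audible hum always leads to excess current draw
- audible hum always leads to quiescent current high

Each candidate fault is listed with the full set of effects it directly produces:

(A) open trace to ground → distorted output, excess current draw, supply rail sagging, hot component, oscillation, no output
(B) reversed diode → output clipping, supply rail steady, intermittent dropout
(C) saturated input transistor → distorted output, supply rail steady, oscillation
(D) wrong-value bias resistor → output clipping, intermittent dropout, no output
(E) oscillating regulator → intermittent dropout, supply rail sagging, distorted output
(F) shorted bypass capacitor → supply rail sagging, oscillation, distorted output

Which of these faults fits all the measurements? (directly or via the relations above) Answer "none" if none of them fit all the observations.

Per-candidate check:
(A) open trace to ground — hot component +; supply rail steady -; distorted output +; no output +; excess current draw +; oscillation +
(B) reversed diode — hot component -; supply rail steady +; distorted output -; no output -; excess current draw -; oscillation -
(C) saturated input transistor — hot component -; supply rail steady +; distorted output +; no output -; excess current draw -; oscillation +
(D) wrong-value bias resistor — does not account for hot component, supply rail steady, distorted output, excess current draw, oscillation
(E) oscillating regulator — hot component -; supply rail steady -; distorted output +; no output -; excess current draw -; oscillation -
(F) shorted bypass capacitor — fails on hot component, supply rail steady, no output, excess current draw (predicts supply rail sagging, not supply rail steady)
Every candidate fails on at least one observation.

none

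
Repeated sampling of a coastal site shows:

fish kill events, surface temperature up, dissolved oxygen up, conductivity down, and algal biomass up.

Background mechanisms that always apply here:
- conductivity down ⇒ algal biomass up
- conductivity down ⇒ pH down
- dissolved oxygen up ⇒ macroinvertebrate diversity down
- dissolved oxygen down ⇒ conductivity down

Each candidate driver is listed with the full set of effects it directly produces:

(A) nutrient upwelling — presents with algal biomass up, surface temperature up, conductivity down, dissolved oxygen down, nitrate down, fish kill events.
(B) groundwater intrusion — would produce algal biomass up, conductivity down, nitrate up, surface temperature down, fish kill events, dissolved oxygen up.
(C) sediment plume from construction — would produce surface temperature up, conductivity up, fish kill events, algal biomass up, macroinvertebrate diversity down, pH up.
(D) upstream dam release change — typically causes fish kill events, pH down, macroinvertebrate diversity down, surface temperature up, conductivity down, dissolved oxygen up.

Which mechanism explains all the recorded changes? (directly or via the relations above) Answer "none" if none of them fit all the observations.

Testing each hypothesis:
(A) nutrient upwelling — fish kill events yes; surface temperature up yes; dissolved oxygen up NO; conductivity down yes; algal biomass up yes
(B) groundwater intrusion — fish kill events yes; surface temperature up NO; dissolved oxygen up yes; conductivity down yes; algal biomass up yes
(C) sediment plume from construction — fails on dissolved oxygen up, conductivity down (predicts conductivity up, not conductivity down)
(D) upstream dam release change — accounts for every observation (algal biomass up via conductivity down → algal biomass up)
Only (D) is consistent with every observation.

D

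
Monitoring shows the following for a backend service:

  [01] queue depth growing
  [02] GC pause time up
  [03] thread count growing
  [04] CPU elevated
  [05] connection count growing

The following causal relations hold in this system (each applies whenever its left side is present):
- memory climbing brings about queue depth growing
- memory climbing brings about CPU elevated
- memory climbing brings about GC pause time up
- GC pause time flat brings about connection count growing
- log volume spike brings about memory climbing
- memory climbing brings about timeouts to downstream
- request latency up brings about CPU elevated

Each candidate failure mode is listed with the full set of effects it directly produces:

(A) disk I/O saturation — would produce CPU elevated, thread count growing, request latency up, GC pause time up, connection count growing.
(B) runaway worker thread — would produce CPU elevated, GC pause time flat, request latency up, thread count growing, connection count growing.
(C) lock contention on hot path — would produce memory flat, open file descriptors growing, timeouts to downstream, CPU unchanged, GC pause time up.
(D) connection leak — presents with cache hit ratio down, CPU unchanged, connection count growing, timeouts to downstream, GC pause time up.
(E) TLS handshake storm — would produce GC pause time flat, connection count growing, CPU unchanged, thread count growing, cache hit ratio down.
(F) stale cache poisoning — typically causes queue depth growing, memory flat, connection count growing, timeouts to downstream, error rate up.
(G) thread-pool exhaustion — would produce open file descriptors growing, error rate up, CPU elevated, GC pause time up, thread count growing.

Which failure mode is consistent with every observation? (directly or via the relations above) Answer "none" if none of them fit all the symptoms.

none

Checking each candidate against the observations:
(A) disk I/O saturation — does not account for queue depth growing
(B) runaway worker thread — fails on queue depth growing, GC pause time up (predicts GC pause time flat, not GC pause time up)
(C) lock contention on hot path — fails on queue depth growing, thread count growing, CPU elevated, connection count growing (predicts CPU unchanged, not CPU elevated)
(D) connection leak — queue depth growing NO; GC pause time up yes; thread count growing NO; CPU elevated NO; connection count growing yes
(E) TLS handshake storm — fails on queue depth growing, GC pause time up, CPU elevated (predicts GC pause time flat, not GC pause time up; predicts CPU unchanged, not CPU elevated)
(F) stale cache poisoning — queue depth growing yes; GC pause time up NO; thread count growing NO; CPU elevated NO; connection count growing yes
(G) thread-pool exhaustion — queue depth growing NO; GC pause time up yes; thread count growing yes; CPU elevated yes; connection count growing NO
None of the listed candidates fits everything.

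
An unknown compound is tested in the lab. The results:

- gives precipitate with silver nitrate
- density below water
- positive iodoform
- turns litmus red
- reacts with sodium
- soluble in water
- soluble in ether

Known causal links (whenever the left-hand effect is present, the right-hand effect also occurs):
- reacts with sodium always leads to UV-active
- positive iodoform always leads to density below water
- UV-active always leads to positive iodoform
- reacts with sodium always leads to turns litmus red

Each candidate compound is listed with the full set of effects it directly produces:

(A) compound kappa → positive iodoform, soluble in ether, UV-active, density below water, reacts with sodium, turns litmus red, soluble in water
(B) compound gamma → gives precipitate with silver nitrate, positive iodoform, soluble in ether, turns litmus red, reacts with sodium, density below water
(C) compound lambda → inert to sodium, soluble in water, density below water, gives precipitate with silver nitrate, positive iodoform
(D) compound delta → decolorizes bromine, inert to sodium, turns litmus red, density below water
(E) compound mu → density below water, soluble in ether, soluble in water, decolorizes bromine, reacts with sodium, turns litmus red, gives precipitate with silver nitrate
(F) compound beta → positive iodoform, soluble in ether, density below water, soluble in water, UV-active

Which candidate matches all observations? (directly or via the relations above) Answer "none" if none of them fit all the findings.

E

Per-candidate check:
(A) compound kappa — gives precipitate with silver nitrate -; density below water +; positive iodoform +; turns litmus red +; reacts with sodium +; soluble in water +; soluble in ether +
(B) compound gamma — gives precipitate with silver nitrate +; density below water +; positive iodoform +; turns litmus red +; reacts with sodium +; soluble in water -; soluble in ether +
(C) compound lambda — gives precipitate with silver nitrate +; density below water +; positive iodoform +; turns litmus red -; reacts with sodium -; soluble in water +; soluble in ether -
(D) compound delta — fails on gives precipitate with silver nitrate, positive iodoform, reacts with sodium, soluble in water, soluble in ether (predicts inert to sodium, not reacts with sodium)
(E) compound mu — gives precipitate with silver nitrate +; density below water +; positive iodoform + (by reacts with sodium → UV-active → positive iodoform); turns litmus red +; reacts with sodium +; soluble in water +; soluble in ether +
(F) compound beta — gives precipitate with silver nitrate -; density below water +; positive iodoform +; turns litmus red -; reacts with sodium -; soluble in water +; soluble in ether +
(E) is the only candidate with no mismatches.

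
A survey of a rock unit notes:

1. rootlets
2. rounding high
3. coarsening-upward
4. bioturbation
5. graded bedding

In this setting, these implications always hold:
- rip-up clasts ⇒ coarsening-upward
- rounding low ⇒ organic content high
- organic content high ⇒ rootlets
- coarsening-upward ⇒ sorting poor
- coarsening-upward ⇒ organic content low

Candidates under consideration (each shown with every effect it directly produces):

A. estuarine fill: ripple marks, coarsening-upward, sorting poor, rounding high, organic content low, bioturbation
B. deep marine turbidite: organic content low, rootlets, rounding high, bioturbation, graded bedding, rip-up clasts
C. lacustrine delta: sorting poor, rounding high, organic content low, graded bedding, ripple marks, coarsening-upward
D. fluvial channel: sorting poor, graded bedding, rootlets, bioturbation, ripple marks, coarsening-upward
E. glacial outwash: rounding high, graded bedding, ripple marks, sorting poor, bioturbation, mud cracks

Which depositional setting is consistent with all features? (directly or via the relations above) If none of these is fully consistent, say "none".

Per-candidate check:
(A) estuarine fill — does not account for rootlets, graded bedding
(B) deep marine turbidite — rootlets +; rounding high +; coarsening-upward + (through rip-up clasts → coarsening-upward); bioturbation +; graded bedding +
(C) lacustrine delta — does not account for rootlets, bioturbation
(D) fluvial channel — does not account for rounding high
(E) glacial outwash — rootlets -; rounding high +; coarsening-upward -; bioturbation +; graded bedding +
(B) is the only candidate with no mismatches.

B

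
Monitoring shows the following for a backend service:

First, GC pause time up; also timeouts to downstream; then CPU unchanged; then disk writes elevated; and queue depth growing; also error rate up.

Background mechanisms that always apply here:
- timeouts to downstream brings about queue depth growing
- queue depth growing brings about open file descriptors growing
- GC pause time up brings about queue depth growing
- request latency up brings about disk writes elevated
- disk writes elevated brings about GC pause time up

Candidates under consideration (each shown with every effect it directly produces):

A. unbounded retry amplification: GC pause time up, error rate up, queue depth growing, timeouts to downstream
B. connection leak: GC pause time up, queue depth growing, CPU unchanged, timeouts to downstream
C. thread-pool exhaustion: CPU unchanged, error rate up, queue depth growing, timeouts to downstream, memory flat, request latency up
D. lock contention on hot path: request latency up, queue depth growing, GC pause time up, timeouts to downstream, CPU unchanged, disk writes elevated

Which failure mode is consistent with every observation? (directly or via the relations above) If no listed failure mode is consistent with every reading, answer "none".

C

For each candidate, compare predicted effects to what was observed:
(A) unbounded retry amplification — does not account for CPU unchanged, disk writes elevated
(B) connection leak — GC pause time up +; timeouts to downstream +; CPU unchanged +; disk writes elevated -; queue depth growing +; error rate up -
(C) thread-pool exhaustion — GC pause time up + (through request latency up → disk writes elevated → GC pause time up); timeouts to downstream +; CPU unchanged +; disk writes elevated + (through request latency up → disk writes elevated); queue depth growing +; error rate up +
(D) lock contention on hot path — does not account for error rate up
(C) is the only candidate with no mismatches.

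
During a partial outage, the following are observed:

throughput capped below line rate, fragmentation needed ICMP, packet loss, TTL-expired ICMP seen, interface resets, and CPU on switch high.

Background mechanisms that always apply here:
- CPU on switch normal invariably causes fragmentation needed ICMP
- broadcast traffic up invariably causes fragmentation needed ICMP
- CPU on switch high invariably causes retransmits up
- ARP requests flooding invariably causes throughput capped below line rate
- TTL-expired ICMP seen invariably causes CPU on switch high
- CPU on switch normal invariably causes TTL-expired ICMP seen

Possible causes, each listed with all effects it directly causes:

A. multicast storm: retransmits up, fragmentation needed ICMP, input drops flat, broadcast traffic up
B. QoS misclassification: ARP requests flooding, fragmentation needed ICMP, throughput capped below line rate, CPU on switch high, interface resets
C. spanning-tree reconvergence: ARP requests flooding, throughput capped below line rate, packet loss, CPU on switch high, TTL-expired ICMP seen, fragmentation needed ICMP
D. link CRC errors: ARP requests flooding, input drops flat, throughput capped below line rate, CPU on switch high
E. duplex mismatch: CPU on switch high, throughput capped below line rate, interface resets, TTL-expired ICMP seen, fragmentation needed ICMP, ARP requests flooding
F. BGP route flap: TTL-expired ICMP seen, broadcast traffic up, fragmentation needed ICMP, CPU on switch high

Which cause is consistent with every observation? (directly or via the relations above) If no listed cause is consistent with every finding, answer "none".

Per-candidate check:
(A) multicast storm — throughput capped below line rate NO; fragmentation needed ICMP yes; packet loss NO; TTL-expired ICMP seen NO; interface resets NO; CPU on switch high NO
(B) QoS misclassification — does not account for packet loss, TTL-expired ICMP seen
(C) spanning-tree reconvergence — throughput capped below line rate yes; fragmentation needed ICMP yes; packet loss yes; TTL-expired ICMP seen yes; interface resets NO; CPU on switch high yes
(D) link CRC errors — does not account for fragmentation needed ICMP, packet loss, TTL-expired ICMP seen, interface resets
(E) duplex mismatch — does not account for packet loss
(F) BGP route flap — does not account for throughput capped below line rate, packet loss, interface resets
None of the listed candidates fits everything.

none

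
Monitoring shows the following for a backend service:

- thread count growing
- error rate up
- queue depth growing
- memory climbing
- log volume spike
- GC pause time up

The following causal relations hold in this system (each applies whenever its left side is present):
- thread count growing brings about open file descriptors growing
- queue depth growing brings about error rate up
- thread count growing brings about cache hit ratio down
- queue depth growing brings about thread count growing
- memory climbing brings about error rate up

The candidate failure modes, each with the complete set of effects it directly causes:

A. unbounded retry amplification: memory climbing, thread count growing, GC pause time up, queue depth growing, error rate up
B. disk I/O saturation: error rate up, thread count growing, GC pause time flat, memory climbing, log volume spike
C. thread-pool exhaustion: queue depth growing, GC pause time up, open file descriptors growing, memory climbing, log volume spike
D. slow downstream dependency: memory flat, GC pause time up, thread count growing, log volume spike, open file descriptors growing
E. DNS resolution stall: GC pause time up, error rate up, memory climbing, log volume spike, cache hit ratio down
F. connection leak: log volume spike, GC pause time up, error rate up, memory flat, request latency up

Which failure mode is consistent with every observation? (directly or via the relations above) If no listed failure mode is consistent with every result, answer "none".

C

Checking each candidate against the observations:
(A) unbounded retry amplification — thread count growing match; error rate up match; queue depth growing match; memory climbing match; log volume spike miss; GC pause time up match
(B) disk I/O saturation — thread count growing match; error rate up match; queue depth growing miss; memory climbing match; log volume spike match; GC pause time up miss
(C) thread-pool exhaustion — thread count growing match (by queue depth growing → thread count growing); error rate up match (by memory climbing → error rate up); queue depth growing match; memory climbing match; log volume spike match; GC pause time up match
(D) slow downstream dependency — fails on error rate up, queue depth growing, memory climbing (predicts memory flat, not memory climbing)
(E) DNS resolution stall — thread count growing miss; error rate up match; queue depth growing miss; memory climbing match; log volume spike match; GC pause time up match
(F) connection leak — fails on thread count growing, queue depth growing, memory climbing (predicts memory flat, not memory climbing)
(C) is the only candidate with no mismatches.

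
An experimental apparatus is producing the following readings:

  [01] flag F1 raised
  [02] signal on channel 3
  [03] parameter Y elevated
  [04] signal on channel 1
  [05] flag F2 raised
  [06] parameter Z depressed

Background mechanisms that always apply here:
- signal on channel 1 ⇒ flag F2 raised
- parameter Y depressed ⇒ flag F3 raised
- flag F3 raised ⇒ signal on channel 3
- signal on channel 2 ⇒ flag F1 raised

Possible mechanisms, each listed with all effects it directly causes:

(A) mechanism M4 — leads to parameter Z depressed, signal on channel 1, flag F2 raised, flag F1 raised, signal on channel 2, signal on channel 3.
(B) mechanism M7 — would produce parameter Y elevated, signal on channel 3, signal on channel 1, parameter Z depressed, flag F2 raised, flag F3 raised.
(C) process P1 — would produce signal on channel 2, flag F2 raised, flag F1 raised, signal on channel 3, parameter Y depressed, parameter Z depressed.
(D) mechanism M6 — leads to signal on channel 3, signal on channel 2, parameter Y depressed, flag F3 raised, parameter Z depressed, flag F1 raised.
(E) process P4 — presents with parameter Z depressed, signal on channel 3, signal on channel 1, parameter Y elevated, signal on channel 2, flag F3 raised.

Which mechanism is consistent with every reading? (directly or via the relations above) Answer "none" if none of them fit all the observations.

Checking each candidate against the observations:
(A) mechanism M4 — flag F1 raised +; signal on channel 3 +; parameter Y elevated -; signal on channel 1 +; flag F2 raised +; parameter Z depressed +
(B) mechanism M7 — flag F1 raised -; signal on channel 3 +; parameter Y elevated +; signal on channel 1 +; flag F2 raised +; parameter Z depressed +
(C) process P1 — flag F1 raised +; signal on channel 3 +; parameter Y elevated -; signal on channel 1 -; flag F2 raised +; parameter Z depressed +
(D) mechanism M6 — flag F1 raised +; signal on channel 3 +; parameter Y elevated -; signal on channel 1 -; flag F2 raised -; parameter Z depressed +
(E) process P4 — accounts for every observation (flag F1 raised by signal on channel 2 → flag F1 raised)
(E) alone accounts for all the evidence.

E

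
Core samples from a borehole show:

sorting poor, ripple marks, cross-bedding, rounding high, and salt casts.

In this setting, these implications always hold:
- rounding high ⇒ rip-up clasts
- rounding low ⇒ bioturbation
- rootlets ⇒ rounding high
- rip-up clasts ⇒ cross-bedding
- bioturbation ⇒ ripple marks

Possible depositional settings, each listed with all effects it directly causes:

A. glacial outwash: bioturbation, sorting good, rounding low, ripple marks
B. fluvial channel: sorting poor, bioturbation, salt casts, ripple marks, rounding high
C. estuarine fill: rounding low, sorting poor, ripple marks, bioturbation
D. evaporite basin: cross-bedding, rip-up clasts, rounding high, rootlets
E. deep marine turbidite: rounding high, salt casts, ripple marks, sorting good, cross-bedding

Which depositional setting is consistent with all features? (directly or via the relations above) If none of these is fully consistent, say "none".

Checking each candidate against the observations:
(A) glacial outwash — fails on sorting poor, cross-bedding, rounding high, salt casts (predicts sorting good, not sorting poor; predicts rounding low, not rounding high)
(B) fluvial channel — accounts for every observation (cross-bedding through rounding high → rip-up clasts → cross-bedding)
(C) estuarine fill — sorting poor +; ripple marks +; cross-bedding -; rounding high -; salt casts -
(D) evaporite basin — does not account for sorting poor, ripple marks, salt casts
(E) deep marine turbidite — fails on sorting poor (predicts sorting good, not sorting poor)
Only (B) is consistent with every observation.

B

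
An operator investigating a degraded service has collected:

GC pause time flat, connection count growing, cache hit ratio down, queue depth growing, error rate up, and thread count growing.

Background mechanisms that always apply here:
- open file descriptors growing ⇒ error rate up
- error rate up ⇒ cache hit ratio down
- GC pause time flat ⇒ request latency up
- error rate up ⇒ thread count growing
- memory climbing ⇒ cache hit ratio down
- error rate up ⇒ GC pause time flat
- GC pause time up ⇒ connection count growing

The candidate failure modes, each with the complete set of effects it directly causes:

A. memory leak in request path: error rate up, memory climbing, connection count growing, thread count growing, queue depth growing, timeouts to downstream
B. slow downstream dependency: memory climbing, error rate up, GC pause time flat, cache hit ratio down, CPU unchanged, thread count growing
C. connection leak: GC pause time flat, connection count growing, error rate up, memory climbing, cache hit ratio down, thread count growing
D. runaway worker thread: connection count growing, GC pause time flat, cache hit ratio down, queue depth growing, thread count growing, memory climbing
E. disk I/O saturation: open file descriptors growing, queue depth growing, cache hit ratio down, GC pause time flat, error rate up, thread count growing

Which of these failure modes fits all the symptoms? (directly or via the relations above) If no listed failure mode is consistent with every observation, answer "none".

Checking each candidate against the observations:
(A) memory leak in request path — GC pause time flat match (through error rate up → GC pause time flat); connection count growing match; cache hit ratio down match (through error rate up → cache hit ratio down); queue depth growing match; error rate up match; thread count growing match
(B) slow downstream dependency — does not account for connection count growing, queue depth growing
(C) connection leak — GC pause time flat match; connection count growing match; cache hit ratio down match; queue depth growing miss; error rate up match; thread count growing match
(D) runaway worker thread — does not account for error rate up
(E) disk I/O saturation — does not account for connection count growing
(A) is the only candidate with no mismatches.

A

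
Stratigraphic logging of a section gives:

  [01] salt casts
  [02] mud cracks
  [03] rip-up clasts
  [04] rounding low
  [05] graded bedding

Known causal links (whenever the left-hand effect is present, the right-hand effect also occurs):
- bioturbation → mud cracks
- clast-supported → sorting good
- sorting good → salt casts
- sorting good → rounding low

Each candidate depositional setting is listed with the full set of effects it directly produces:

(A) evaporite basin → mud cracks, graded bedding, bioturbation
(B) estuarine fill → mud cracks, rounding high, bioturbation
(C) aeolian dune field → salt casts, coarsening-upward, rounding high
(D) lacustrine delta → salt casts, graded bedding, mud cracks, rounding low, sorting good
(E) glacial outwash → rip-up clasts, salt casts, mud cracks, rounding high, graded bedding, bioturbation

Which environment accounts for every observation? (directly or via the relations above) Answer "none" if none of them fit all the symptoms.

none

Testing each hypothesis:
(A) evaporite basin — salt casts -; mud cracks +; rip-up clasts -; rounding low -; graded bedding +
(B) estuarine fill — salt casts -; mud cracks +; rip-up clasts -; rounding low -; graded bedding -
(C) aeolian dune field — fails on mud cracks, rip-up clasts, rounding low, graded bedding (predicts rounding high, not rounding low)
(D) lacustrine delta — salt casts +; mud cracks +; rip-up clasts -; rounding low +; graded bedding +
(E) glacial outwash — salt casts +; mud cracks +; rip-up clasts +; rounding low -; graded bedding +
Every candidate fails on at least one observation.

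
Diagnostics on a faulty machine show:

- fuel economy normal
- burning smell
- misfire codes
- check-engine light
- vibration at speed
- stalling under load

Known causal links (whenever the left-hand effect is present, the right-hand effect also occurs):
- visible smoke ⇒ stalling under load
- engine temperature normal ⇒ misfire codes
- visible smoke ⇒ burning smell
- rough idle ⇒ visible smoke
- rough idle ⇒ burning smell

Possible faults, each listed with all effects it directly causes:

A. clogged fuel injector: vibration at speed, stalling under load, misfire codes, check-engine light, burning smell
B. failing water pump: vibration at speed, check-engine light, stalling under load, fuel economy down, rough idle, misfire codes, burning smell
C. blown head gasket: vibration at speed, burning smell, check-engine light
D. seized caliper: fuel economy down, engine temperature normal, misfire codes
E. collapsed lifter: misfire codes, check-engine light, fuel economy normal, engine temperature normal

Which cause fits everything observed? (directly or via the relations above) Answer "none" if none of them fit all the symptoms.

For each candidate, compare predicted effects to what was observed:
(A) clogged fuel injector — fuel economy normal ✗; burning smell ✓; misfire codes ✓; check-engine light ✓; vibration at speed ✓; stalling under load ✓
(B) failing water pump — fuel economy normal ✗; burning smell ✓; misfire codes ✓; check-engine light ✓; vibration at speed ✓; stalling under load ✓
(C) blown head gasket — does not account for fuel economy normal, misfire codes, stalling under load
(D) seized caliper — fuel economy normal ✗; burning smell ✗; misfire codes ✓; check-engine light ✗; vibration at speed ✗; stalling under load ✗
(E) collapsed lifter — does not account for burning smell, vibration at speed, stalling under load
No candidate is consistent with all observations.

none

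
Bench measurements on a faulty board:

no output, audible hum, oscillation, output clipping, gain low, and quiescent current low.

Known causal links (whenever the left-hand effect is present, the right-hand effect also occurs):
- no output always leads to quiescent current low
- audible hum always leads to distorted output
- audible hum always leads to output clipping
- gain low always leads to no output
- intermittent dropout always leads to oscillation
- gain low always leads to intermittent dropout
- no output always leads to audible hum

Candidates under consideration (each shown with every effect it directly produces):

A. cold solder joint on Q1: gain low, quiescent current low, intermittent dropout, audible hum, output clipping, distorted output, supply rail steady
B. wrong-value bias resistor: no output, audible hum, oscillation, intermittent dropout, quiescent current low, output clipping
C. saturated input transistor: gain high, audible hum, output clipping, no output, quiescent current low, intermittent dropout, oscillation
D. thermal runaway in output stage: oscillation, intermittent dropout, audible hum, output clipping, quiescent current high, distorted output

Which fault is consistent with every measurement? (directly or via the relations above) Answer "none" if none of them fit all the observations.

A

Per-candidate check:
(A) cold solder joint on Q1 — accounts for every observation (no output via gain low → no output)
(B) wrong-value bias resistor — no output match; audible hum match; oscillation match; output clipping match; gain low miss; quiescent current low match
(C) saturated input transistor — no output match; audible hum match; oscillation match; output clipping match; gain low miss; quiescent current low match
(D) thermal runaway in output stage — no output miss; audible hum match; oscillation match; output clipping match; gain low miss; quiescent current low miss
(A) alone accounts for all the evidence.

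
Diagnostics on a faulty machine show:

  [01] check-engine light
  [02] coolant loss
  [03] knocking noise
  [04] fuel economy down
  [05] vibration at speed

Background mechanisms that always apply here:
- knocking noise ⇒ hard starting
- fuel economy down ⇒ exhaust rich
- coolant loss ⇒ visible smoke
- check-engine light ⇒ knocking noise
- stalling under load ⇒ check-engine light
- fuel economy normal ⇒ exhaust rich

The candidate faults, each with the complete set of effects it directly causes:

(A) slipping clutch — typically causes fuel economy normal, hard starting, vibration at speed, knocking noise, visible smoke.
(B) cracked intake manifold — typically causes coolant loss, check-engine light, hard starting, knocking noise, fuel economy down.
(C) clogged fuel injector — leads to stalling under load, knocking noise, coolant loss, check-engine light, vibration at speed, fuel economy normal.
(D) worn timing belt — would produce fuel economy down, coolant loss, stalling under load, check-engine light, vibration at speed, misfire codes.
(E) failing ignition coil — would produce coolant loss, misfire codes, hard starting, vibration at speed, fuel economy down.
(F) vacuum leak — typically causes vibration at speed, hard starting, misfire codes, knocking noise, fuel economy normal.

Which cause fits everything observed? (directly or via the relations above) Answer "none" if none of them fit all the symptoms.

D

For each candidate, compare predicted effects to what was observed:
(A) slipping clutch — check-engine light -; coolant loss -; knocking noise +; fuel economy down -; vibration at speed +
(B) cracked intake manifold — check-engine light +; coolant loss +; knocking noise +; fuel economy down +; vibration at speed -
(C) clogged fuel injector — fails on fuel economy down (predicts fuel economy normal, not fuel economy down)
(D) worn timing belt — check-engine light +; coolant loss +; knocking noise + (through check-engine light → knocking noise); fuel economy down +; vibration at speed +
(E) failing ignition coil — check-engine light -; coolant loss +; knocking noise -; fuel economy down +; vibration at speed +
(F) vacuum leak — fails on check-engine light, coolant loss, fuel economy down (predicts fuel economy normal, not fuel economy down)
Only (D) is consistent with every observation.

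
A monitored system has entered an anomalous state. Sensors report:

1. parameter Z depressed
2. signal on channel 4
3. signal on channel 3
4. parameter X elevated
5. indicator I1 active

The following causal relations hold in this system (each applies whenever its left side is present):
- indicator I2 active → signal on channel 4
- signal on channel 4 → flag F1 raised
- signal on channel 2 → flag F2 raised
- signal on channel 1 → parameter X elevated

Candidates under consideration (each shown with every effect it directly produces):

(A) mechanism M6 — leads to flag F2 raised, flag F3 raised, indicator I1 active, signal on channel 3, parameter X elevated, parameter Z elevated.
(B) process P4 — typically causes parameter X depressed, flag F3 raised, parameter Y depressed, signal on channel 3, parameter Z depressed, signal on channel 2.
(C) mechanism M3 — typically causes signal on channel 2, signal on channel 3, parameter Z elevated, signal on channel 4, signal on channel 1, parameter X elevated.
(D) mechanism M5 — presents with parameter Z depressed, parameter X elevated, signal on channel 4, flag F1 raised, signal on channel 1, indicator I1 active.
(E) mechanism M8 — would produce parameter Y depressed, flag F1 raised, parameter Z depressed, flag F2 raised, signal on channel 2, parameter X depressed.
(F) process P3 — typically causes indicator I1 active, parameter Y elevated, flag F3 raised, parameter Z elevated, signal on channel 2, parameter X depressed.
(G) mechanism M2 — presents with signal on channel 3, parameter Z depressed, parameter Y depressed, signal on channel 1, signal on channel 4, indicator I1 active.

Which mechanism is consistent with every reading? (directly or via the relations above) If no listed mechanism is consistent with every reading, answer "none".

G

Testing each hypothesis:
(A) mechanism M6 — parameter Z depressed -; signal on channel 4 -; signal on channel 3 +; parameter X elevated +; indicator I1 active +
(B) process P4 — fails on signal on channel 4, parameter X elevated, indicator I1 active (predicts parameter X depressed, not parameter X elevated)
(C) mechanism M3 — parameter Z depressed -; signal on channel 4 +; signal on channel 3 +; parameter X elevated +; indicator I1 active -
(D) mechanism M5 — does not account for signal on channel 3
(E) mechanism M8 — fails on signal on channel 4, signal on channel 3, parameter X elevated, indicator I1 active (predicts parameter X depressed, not parameter X elevated)
(F) process P3 — parameter Z depressed -; signal on channel 4 -; signal on channel 3 -; parameter X elevated -; indicator I1 active +
(G) mechanism M2 — accounts for every observation (parameter X elevated via signal on channel 1 → parameter X elevated)
(G) alone accounts for all the evidence.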